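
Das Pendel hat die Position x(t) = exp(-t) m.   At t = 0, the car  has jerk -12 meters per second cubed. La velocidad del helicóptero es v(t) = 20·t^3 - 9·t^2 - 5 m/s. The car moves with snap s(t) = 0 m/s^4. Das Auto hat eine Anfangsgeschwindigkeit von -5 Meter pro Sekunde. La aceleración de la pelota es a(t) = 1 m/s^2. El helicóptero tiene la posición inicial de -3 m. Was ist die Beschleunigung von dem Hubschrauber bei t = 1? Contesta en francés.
En partant de la vitesse v(t) = 20·t^3 - 9·t^2 - 5, nous prenons 1 dérivée. En prenant d/dt de v(t), nous trouvons a(t) = 60·t^2 - 18·t. De l'équation de l'accélération a(t) = 60·t^2 - 18·t, nous substituons t = 1 pour obtenir a = 42.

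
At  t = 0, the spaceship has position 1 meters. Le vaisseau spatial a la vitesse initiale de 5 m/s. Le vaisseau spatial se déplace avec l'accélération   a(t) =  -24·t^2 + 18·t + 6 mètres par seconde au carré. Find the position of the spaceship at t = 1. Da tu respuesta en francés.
Nous devons trouver la primitive de notre équation de l'accélération a(t) = -24·t^2 + 18·t + 6 2 fois. L'intégrale de l'accélération, avec v(0) = 5, donne la vitesse: v(t) = -8·t^3 + 9·t^2 + 6·t + 5. En prenant ∫v(t)dt et en appliquant x(0) = 1, nous trouvons x(t) = -2·t^4 + 3·t^3 + 3·t^2 + 5·t + 1. En utilisant x(t) = -2·t^4 + 3·t^3 + 3·t^2 + 5·t + 1 et en substituant t = 1, nous trouvons x = 10.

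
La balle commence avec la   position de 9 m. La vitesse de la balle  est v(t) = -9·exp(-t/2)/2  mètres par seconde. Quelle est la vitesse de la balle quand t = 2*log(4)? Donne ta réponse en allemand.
Wir haben die Geschwindigkeit v(t) = -9·exp(-t/2)/2. Durch Einsetzen von t = 2*log(4): v(2*log(4)) = -9/8.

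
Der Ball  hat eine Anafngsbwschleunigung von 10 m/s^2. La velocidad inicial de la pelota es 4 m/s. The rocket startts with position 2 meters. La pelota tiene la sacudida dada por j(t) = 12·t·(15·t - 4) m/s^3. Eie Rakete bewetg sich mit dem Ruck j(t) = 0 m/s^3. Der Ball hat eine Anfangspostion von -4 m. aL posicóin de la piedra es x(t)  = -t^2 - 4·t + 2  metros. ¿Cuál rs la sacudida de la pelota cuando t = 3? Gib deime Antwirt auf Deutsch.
Wir haben den Ruck j(t) = 12·t·(15·t - 4). Durch Einsetzen von t = 3: j(3) = 1476.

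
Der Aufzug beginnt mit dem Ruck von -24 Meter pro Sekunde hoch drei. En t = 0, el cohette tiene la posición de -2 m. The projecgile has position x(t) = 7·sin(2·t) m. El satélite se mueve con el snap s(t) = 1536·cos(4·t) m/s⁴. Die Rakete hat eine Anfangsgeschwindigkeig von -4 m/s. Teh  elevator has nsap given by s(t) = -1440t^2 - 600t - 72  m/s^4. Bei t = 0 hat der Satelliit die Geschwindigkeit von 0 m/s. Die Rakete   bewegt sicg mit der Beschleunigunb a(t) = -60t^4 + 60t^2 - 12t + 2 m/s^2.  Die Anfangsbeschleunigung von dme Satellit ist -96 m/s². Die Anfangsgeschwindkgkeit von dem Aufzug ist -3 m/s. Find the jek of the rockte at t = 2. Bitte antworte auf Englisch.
We must differentiate our acceleration equation a(t) = -60·t^4 + 60·t^2 - 12·t + 2 1 time. Differentiating acceleration, we get jerk: j(t) = -240·t^3 + 120·t - 12. From the given jerk equation j(t) = -240·t^3 + 120·t - 12, we substitute t = 2 to get j = -1692.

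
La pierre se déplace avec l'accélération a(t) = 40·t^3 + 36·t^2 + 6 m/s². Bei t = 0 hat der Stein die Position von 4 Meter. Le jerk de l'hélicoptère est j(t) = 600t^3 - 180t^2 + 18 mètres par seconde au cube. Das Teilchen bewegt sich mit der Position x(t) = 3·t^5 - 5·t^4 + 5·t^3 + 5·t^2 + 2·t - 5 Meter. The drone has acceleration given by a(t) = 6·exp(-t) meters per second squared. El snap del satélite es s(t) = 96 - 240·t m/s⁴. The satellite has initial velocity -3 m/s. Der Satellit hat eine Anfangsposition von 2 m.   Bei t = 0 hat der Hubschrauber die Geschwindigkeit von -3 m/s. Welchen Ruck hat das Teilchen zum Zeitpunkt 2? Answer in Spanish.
Debemos derivar nuestra ecuación de la posición x(t) = 3·t^5 - 5·t^4 + 5·t^3 + 5·t^2 + 2·t - 5 3 veces. Derivando la posición, obtenemos la velocidad: v(t) = 15·t^4 - 20·t^3 + 15·t^2 + 10·t + 2. La derivada de la velocidad da la aceleración: a(t) = 60·t^3 - 60·t^2 + 30·t + 10. La derivada de la aceleración da la sacudida: j(t) = 180·t^2 - 120·t + 30. Tenemos la sacudida j(t) = 180·t^2 - 120·t + 30. Sustituyendo t = 2: j(2) = 510.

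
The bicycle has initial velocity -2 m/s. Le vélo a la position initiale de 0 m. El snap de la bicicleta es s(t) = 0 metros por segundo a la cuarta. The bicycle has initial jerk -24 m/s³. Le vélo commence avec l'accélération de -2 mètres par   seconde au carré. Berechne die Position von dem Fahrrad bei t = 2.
Um dies zu lösen, müssen wir 4 Integrale unserer Gleichung für den Snap s(t) = 0 finden. Durch Integration von dem Snap und Verwendung der Anfangsbedingung j(0) = -24, erhalten wir j(t) = -24. Durch Integration von dem Ruck und Verwendung der Anfangsbedingung a(0) = -2, erhalten wir a(t) = -24·t - 2. Das Integral von der Beschleunigung, mit v(0) = -2, ergibt die Geschwindigkeit: v(t) = -12·t^2 - 2·t - 2. Mit ∫v(t)dt und Anwendung von x(0) = 0, finden wir x(t) = -4·t^3 - t^2 - 2·t. Aus der Gleichung für die Position x(t) = -4·t^3 - t^2 - 2·t, setzen wir t = 2 ein und erhalten x = -40.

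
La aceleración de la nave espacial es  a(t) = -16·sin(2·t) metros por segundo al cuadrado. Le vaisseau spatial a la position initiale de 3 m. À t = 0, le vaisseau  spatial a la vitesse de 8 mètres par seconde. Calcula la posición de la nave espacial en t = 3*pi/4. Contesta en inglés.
To solve this, we need to take 2 integrals of our acceleration equation a(t) = -16·sin(2·t). Taking ∫a(t)dt and applying v(0) = 8, we find v(t) = 8·cos(2·t). Taking ∫v(t)dt and applying x(0) = 3, we find x(t) = 4·sin(2·t) + 3. We have position x(t) = 4·sin(2·t) + 3. Substituting t = 3*pi/4: x(3*pi/4) = -1.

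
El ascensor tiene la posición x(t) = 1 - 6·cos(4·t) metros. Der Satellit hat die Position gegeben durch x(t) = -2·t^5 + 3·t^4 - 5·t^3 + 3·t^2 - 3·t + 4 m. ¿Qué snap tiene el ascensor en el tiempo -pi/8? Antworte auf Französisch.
Pour résoudre ceci, nous devons prendre 4 dérivées de notre équation de la position x(t) = 1 - 6·cos(4·t). En prenant d/dt de x(t), nous trouvons v(t) = 24·sin(4·t). En dérivant la vitesse, nous obtenons l'accélération: a(t) = 96·cos(4·t). En prenant d/dt de a(t), nous trouvons j(t) = -384·sin(4·t). En prenant d/dt de j(t), nous trouvons s(t) = -1536·cos(4·t). En utilisant s(t) = -1536·cos(4·t) et en substituant t = -pi/8, nous trouvons s = 0.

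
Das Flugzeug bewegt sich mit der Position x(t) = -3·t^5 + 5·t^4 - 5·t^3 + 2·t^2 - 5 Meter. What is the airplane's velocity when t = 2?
Starting from position x(t) = -3·t^5 + 5·t^4 - 5·t^3 + 2·t^2 - 5, we take 1 derivative. Taking d/dt of x(t), we find v(t) = -15·t^4 + 20·t^3 - 15·t^2 + 4·t. From the given velocity equation v(t) = -15·t^4 + 20·t^3 - 15·t^2 + 4·t, we substitute t = 2 to get v = -132.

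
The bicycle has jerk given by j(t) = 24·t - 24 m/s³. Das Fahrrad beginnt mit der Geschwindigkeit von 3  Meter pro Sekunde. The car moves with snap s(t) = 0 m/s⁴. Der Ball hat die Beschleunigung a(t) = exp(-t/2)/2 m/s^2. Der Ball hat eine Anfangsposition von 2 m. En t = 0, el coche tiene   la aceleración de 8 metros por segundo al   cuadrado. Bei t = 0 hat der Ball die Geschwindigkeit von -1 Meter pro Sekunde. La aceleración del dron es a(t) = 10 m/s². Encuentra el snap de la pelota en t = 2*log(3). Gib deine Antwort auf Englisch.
We must differentiate our acceleration equation a(t) = exp(-t/2)/2 2 times. Taking d/dt of a(t), we find j(t) = -exp(-t/2)/4. Taking d/dt of j(t), we find s(t) = exp(-t/2)/8. We have snap s(t) = exp(-t/2)/8. Substituting t = 2*log(3): s(2*log(3)) = 1/24.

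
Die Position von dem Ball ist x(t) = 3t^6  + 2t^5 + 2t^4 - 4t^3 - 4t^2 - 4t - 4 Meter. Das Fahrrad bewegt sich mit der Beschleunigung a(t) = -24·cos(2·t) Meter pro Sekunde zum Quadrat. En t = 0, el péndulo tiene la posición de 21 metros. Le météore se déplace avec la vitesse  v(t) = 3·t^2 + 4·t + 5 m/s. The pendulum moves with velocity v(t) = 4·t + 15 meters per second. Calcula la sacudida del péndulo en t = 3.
Para resolver esto, necesitamos tomar 2 derivadas de nuestra ecuación de la velocidad v(t) = 4·t + 15. Tomando d/dt de v(t), encontramos a(t) = 4. La derivada de la aceleración da la sacudida: j(t) = 0. De la ecuación de la sacudida j(t) = 0, sustituimos t = 3 para obtener j = 0.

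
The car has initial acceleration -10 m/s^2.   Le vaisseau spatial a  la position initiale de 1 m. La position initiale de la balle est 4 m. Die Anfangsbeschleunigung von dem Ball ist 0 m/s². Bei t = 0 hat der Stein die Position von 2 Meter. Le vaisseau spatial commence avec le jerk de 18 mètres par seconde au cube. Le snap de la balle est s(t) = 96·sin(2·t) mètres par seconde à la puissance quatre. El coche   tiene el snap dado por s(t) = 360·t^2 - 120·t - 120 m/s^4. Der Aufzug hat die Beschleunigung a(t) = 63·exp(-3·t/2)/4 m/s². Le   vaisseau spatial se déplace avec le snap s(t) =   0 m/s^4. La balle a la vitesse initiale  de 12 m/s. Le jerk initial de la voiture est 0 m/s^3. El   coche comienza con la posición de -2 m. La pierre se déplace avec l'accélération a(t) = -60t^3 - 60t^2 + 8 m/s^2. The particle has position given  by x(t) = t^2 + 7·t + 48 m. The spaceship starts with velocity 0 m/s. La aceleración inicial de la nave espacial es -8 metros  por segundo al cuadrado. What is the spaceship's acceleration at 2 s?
Starting from snap s(t) = 0, we take 2 integrals. Integrating snap and using the initial condition j(0) = 18, we get j(t) = 18. The integral of jerk is acceleration. Using a(0) = -8, we get a(t) = 18·t - 8. We have acceleration a(t) = 18·t - 8. Substituting t = 2: a(2) = 28.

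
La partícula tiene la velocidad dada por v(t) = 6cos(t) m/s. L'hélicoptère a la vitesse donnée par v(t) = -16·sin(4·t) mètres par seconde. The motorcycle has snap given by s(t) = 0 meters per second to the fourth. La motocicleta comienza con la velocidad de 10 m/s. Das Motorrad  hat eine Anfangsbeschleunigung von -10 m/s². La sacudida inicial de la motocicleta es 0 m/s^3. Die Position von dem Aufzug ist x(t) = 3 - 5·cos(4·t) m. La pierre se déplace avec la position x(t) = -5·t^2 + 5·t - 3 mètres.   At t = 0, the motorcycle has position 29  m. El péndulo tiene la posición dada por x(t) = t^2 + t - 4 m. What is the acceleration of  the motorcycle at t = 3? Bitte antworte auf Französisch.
Pour résoudre ceci, nous devons prendre 2 primitives de notre équation du snap s(t) = 0. La primitive du snap, avec j(0) = 0, donne le jerk: j(t) = 0. En intégrant le jerk et en utilisant la condition initiale a(0) = -10, nous obtenons a(t) = -10. De l'équation de l'accélération a(t) = -10, nous substituons t = 3 pour obtenir a = -10.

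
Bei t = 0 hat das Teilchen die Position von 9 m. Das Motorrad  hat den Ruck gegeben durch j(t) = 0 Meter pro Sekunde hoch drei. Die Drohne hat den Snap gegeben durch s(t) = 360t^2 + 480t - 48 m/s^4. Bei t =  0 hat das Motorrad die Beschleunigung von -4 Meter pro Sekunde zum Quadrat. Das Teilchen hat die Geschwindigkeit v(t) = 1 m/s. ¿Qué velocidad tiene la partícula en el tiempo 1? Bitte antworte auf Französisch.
Nous avons la vitesse v(t) = 1. En substituant t = 1: v(1) = 1.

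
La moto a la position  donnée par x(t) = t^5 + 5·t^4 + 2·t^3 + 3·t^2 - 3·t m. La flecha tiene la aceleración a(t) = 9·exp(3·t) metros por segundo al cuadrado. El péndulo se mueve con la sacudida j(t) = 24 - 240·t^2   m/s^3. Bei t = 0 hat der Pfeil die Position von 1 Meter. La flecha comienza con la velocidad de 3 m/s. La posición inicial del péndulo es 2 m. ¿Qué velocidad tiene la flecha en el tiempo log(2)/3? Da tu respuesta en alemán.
Wir müssen unsere Gleichung für die Beschleunigung a(t) = 9·exp(3·t) 1-mal integrieren. Die Stammfunktion von der Beschleunigung ist die Geschwindigkeit. Mit v(0) = 3 erhalten wir v(t) = 3·exp(3·t). Aus der Gleichung für die Geschwindigkeit v(t) = 3·exp(3·t), setzen wir t = log(2)/3 ein und erhalten v = 6.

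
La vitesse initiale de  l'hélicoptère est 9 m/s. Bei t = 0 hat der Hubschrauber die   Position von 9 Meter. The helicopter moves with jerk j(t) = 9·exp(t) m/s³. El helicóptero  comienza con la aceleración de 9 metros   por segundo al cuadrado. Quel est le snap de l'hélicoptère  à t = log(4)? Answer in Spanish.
Debemos derivar nuestra ecuación de la sacudida j(t) = 9·exp(t) 1 vez. Tomando d/dt de j(t), encontramos s(t) = 9·exp(t). Tenemos el snap s(t) = 9·exp(t). Sustituyendo t = log(4): s(log(4)) = 36.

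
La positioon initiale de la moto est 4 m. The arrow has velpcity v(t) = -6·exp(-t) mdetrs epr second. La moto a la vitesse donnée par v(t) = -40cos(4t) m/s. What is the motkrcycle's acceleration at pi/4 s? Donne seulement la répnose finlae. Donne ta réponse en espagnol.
a(pi/4) = 0.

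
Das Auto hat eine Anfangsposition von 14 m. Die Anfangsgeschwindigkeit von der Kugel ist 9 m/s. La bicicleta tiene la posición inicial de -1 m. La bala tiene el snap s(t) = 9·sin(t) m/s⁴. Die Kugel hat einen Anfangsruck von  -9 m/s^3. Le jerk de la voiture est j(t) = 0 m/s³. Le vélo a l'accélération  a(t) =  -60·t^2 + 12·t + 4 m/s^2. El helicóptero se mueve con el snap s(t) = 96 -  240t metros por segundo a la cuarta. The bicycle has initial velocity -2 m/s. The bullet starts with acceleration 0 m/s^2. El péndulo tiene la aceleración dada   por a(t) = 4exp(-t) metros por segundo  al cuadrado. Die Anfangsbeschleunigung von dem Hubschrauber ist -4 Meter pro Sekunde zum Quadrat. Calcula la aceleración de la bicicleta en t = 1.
Usando a(t) = -60·t^2 + 12·t + 4 y sustituyendo t = 1, encontramos a = -44.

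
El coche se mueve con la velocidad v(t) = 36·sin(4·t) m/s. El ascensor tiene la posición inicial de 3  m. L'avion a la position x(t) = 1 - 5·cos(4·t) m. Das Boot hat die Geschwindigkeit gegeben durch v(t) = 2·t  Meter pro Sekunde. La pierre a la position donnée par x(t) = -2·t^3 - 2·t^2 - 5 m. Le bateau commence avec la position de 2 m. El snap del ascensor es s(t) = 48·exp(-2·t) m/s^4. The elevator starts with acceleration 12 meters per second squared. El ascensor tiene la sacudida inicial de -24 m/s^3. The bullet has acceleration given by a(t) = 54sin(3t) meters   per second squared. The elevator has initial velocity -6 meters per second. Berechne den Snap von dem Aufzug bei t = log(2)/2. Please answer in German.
Wir haben den Snap s(t) = 48·exp(-2·t). Durch Einsetzen von t = log(2)/2: s(log(2)/2) = 24.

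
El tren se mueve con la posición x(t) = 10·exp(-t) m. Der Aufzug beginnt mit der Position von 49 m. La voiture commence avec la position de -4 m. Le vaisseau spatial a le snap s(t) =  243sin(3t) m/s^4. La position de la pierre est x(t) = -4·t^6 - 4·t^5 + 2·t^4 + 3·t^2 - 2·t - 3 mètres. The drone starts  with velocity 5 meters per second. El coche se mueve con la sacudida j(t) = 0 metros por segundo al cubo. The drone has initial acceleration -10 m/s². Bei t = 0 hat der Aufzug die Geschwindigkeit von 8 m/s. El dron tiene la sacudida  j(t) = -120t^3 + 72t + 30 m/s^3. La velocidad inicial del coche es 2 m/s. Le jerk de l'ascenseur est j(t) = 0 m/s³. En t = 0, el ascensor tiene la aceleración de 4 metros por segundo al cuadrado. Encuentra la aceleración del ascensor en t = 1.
Partiendo de la sacudida j(t) = 0, tomamos 1 integral. Integrando la sacudida y usando la condición inicial a(0) = 4, obtenemos a(t) = 4. Usando a(t) = 4 y sustituyendo t = 1, encontramos a = 4.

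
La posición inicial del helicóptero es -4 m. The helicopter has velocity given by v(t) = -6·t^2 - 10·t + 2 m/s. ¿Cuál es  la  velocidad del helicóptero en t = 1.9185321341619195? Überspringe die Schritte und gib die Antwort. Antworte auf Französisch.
v(1.9185321341619195) = -39.2699146404905.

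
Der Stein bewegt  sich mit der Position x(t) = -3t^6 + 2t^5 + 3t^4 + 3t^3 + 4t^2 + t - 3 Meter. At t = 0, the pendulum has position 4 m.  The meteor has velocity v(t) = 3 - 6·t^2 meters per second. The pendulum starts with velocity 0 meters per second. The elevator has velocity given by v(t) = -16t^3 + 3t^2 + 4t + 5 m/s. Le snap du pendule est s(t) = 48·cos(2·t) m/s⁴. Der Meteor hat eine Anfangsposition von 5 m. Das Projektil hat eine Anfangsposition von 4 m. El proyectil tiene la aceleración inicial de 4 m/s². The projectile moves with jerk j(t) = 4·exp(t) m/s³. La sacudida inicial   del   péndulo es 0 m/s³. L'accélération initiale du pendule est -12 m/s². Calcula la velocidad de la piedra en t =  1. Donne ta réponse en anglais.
Starting from position x(t) = -3·t^6 + 2·t^5 + 3·t^4 + 3·t^3 + 4·t^2 + t - 3, we take 1 derivative. Taking d/dt of x(t), we find v(t) = -18·t^5 + 10·t^4 + 12·t^3 + 9·t^2 + 8·t + 1. Using v(t) = -18·t^5 + 10·t^4 + 12·t^3 + 9·t^2 + 8·t + 1 and substituting t = 1, we find v = 22.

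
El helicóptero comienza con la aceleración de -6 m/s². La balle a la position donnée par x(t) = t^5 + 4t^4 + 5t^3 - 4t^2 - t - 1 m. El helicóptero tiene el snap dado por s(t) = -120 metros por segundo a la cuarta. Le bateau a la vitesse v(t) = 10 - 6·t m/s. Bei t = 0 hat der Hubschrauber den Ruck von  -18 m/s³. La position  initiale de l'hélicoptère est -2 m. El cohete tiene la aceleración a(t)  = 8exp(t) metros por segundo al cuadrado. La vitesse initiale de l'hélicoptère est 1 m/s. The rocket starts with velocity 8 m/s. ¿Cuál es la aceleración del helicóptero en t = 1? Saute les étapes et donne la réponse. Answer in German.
Bei t = 1, a = -84.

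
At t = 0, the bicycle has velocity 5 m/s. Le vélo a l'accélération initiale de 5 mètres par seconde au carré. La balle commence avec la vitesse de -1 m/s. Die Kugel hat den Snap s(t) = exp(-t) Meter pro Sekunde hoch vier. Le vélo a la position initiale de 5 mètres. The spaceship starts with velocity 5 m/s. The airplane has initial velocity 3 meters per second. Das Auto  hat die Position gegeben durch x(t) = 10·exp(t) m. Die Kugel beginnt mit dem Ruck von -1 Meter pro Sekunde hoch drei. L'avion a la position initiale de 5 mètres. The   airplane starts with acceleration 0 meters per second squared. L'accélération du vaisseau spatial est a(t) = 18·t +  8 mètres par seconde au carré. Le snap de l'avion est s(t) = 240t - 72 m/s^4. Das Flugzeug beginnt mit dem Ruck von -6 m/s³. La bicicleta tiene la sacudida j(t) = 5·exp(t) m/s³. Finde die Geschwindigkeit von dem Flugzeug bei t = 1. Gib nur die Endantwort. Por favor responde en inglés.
v(1) = -2.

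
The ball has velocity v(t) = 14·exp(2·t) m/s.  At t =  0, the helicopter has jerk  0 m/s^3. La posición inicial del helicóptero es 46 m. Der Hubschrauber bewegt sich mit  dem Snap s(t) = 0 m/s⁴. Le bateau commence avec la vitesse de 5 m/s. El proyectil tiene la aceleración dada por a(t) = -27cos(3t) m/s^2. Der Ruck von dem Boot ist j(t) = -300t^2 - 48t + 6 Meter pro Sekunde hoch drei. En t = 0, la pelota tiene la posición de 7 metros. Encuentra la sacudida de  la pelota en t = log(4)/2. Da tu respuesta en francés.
Pour résoudre ceci, nous devons prendre 2 dérivées de notre équation de la vitesse v(t) = 14·exp(2·t). La dérivée de la vitesse donne l'accélération: a(t) = 28·exp(2·t). En prenant d/dt de a(t), nous trouvons j(t) = 56·exp(2·t). En utilisant j(t) = 56·exp(2·t) et en substituant t = log(4)/2, nous trouvons j = 224.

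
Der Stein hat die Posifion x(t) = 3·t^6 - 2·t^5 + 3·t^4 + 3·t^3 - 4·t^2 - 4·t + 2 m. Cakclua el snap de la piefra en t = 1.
Para resolver esto, necesitamos tomar 4 derivadas de nuestra ecuación de la posición x(t) = 3·t^6 - 2·t^5 + 3·t^4 + 3·t^3 - 4·t^2 - 4·t + 2. La derivada de la posición da la velocidad: v(t) = 18·t^5 - 10·t^4 + 12·t^3 + 9·t^2 - 8·t - 4. Tomando d/dt de v(t), encontramos a(t) = 90·t^4 - 40·t^3 + 36·t^2 + 18·t - 8. Derivando la aceleración, obtenemos la sacudida: j(t) = 360·t^3 - 120·t^2 + 72·t + 18. La derivada de la sacudida da el snap: s(t) = 1080·t^2 - 240·t + 72. Tenemos el snap s(t) = 1080·t^2 - 240·t + 72. Sustituyendo t = 1: s(1) = 912.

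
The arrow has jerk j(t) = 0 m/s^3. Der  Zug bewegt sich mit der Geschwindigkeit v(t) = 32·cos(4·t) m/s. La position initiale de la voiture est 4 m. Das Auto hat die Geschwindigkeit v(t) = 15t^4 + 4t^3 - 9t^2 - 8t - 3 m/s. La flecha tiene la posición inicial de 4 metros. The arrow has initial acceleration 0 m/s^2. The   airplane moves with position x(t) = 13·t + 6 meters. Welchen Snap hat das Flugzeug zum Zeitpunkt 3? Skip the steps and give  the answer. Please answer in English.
The snap at t = 3 is s = 0.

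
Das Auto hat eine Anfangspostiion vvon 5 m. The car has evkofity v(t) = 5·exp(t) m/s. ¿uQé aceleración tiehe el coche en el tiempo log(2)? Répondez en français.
En partant de la vitesse v(t) = 5·exp(t), nous prenons 1 dérivée. En prenant d/dt de v(t), nous trouvons a(t) = 5·exp(t). En utilisant a(t) = 5·exp(t) et en substituant t = log(2), nous trouvons a = 10.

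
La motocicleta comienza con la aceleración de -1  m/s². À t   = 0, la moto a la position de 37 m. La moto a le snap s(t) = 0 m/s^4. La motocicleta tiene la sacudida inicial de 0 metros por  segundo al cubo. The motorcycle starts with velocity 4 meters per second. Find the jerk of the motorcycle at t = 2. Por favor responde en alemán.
Ausgehend von dem Snap s(t) = 0, nehmen wir 1 Stammfunktion. Das Integral von dem Snap ist der Ruck. Mit j(0) = 0 erhalten wir j(t) = 0. Aus der Gleichung für den Ruck j(t) = 0, setzen wir t = 2 ein und erhalten j = 0.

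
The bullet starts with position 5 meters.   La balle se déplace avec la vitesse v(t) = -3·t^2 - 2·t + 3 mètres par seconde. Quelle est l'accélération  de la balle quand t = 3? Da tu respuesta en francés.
Pour résoudre ceci, nous devons prendre 1 dérivée de notre équation de la vitesse v(t) = -3·t^2 - 2·t + 3. En dérivant la vitesse, nous obtenons l'accélération: a(t) = -6·t - 2. De l'équation de l'accélération a(t) = -6·t - 2, nous substituons t = 3 pour obtenir a = -20.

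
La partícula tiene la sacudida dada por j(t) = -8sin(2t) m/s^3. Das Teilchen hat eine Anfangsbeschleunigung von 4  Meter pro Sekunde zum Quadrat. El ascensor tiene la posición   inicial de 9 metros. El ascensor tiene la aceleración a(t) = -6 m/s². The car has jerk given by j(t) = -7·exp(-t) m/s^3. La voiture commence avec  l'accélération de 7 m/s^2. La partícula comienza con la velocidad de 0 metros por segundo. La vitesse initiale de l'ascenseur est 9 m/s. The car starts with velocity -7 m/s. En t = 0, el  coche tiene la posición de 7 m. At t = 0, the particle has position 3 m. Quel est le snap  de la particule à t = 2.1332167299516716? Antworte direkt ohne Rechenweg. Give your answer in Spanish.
s(2.1332167299516716) = 6.90112234622328.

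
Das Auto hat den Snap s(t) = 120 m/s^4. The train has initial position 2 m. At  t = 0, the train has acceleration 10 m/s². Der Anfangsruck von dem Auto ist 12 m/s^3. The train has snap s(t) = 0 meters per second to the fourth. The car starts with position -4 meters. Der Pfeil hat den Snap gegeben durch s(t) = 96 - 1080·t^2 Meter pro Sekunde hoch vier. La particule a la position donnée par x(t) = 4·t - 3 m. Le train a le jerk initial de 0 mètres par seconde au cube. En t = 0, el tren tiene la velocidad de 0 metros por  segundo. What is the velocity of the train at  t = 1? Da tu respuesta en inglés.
Starting from snap s(t) = 0, we take 3 antiderivatives. Finding the integral of s(t) and using j(0) = 0: j(t) = 0. Finding the antiderivative of j(t) and using a(0) = 10: a(t) = 10. Integrating acceleration and using the initial condition v(0) = 0, we get v(t) = 10·t. From the given velocity equation v(t) = 10·t, we substitute t = 1 to get v = 10.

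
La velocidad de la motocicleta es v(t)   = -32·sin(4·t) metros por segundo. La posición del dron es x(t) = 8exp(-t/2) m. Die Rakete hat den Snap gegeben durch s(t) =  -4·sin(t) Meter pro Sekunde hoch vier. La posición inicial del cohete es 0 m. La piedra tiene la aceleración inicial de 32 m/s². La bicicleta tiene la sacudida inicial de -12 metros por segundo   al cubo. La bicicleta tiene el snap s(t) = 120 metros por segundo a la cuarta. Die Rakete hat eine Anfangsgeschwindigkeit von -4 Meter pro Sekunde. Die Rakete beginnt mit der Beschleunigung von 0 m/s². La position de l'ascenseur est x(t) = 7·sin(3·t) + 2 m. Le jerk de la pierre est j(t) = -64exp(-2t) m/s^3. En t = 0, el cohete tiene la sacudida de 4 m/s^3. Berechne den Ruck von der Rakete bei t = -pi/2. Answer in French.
Nous devons trouver la primitive de notre équation du snap s(t) = -4·sin(t) 1 fois. En prenant ∫s(t)dt et en appliquant j(0) = 4, nous trouvons j(t) = 4·cos(t). Nous avons le jerk j(t) = 4·cos(t). En substituant t = -pi/2: j(-pi/2) = 0.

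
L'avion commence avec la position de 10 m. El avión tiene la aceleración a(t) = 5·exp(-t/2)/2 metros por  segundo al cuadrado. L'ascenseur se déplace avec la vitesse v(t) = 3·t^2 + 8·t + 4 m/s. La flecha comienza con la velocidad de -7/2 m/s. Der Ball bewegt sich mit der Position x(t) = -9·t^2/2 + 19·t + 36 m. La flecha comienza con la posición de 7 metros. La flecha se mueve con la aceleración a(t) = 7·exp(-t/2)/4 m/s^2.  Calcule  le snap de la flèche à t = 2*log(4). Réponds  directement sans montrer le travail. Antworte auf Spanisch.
La respuesta es 7/64.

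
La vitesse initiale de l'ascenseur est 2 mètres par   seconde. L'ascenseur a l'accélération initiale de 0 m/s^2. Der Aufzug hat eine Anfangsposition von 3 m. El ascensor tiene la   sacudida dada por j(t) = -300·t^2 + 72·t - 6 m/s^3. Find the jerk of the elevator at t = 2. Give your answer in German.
Mit j(t) = -300·t^2 + 72·t - 6 und Einsetzen von t = 2, finden wir j = -1062.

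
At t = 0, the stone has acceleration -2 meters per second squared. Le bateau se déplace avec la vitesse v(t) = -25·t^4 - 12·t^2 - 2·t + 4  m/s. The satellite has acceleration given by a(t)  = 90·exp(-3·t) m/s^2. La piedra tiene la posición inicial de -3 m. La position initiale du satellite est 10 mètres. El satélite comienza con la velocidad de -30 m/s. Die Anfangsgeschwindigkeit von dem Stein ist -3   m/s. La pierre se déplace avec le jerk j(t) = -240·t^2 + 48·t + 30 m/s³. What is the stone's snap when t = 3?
To solve this, we need to take 1 derivative of our jerk equation j(t) = -240·t^2 + 48·t + 30. The derivative of jerk gives snap: s(t) = 48 - 480·t. We have snap s(t) = 48 - 480·t. Substituting t = 3: s(3) = -1392.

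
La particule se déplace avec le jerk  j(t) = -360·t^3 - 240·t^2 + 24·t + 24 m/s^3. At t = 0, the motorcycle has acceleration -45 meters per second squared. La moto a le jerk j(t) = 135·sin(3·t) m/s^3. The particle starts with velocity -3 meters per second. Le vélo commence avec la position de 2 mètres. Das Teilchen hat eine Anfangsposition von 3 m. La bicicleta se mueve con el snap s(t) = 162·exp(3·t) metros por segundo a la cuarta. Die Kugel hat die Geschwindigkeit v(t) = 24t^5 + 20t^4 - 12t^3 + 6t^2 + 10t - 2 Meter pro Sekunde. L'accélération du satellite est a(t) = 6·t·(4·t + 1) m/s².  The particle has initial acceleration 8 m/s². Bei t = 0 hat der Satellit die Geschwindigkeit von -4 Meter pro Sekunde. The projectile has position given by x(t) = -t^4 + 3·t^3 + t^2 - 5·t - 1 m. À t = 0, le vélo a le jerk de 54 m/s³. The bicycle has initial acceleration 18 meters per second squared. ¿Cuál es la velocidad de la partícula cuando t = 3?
Para resolver esto, necesitamos tomar 2 antiderivadas de nuestra ecuación de la sacudida j(t) = -360·t^3 - 240·t^2 + 24·t + 24. Integrando la sacudida y usando la condición inicial a(0) = 8, obtenemos a(t) = -90·t^4 - 80·t^3 + 12·t^2 + 24·t + 8. La antiderivada de la aceleración es la velocidad. Usando v(0) = -3, obtenemos v(t) = -18·t^5 - 20·t^4 + 4·t^3 + 12·t^2 + 8·t - 3. Usando v(t) = -18·t^5 - 20·t^4 + 4·t^3 + 12·t^2 + 8·t - 3 y sustituyendo t = 3, encontramos v = -5757.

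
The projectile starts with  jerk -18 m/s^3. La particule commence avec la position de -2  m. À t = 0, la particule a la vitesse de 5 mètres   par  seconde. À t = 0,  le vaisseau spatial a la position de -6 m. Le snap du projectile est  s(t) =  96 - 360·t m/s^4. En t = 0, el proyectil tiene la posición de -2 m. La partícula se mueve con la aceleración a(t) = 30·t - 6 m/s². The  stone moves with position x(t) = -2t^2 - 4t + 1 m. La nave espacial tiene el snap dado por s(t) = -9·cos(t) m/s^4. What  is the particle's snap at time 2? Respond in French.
Pour résoudre ceci, nous devons prendre 2 dérivées de notre équation de l'accélération a(t) = 30·t - 6. En dérivant l'accélération, nous obtenons le jerk: j(t) = 30. En prenant d/dt de j(t), nous trouvons s(t) = 0. Nous avons le snap s(t) = 0. En substituant t = 2: s(2) = 0.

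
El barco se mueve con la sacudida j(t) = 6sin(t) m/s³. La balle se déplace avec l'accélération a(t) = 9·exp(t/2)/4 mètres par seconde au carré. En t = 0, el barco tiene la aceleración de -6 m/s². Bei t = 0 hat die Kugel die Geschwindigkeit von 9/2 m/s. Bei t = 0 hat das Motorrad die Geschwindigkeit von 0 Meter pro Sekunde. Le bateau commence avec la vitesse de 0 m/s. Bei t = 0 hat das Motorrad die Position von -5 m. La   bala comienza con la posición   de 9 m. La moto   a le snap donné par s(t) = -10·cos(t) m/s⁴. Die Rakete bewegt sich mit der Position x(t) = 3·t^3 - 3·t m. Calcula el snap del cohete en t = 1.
Debemos derivar nuestra ecuación de la posición x(t) = 3·t^3 - 3·t 4 veces. La derivada de la posición da la velocidad: v(t) = 9·t^2 - 3. Derivando la velocidad, obtenemos la aceleración: a(t) = 18·t. Tomando d/dt de a(t), encontramos j(t) = 18. Derivando la sacudida, obtenemos el snap: s(t) = 0. Tenemos el snap s(t) = 0. Sustituyendo t = 1: s(1) = 0.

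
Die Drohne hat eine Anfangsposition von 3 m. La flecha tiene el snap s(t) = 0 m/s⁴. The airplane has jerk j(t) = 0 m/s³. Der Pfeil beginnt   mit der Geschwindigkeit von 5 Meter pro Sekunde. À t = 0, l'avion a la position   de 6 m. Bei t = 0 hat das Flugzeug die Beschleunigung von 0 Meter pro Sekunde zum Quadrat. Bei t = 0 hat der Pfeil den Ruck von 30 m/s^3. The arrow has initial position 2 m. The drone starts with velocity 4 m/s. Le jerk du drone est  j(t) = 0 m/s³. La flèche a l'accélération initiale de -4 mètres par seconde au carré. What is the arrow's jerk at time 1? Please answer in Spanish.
Necesitamos integrar nuestra ecuación del snap s(t) = 0 1 vez. Tomando ∫s(t)dt y aplicando j(0) = 30, encontramos j(t) = 30. De la ecuación de la sacudida j(t) = 30, sustituimos t = 1 para obtener j = 30.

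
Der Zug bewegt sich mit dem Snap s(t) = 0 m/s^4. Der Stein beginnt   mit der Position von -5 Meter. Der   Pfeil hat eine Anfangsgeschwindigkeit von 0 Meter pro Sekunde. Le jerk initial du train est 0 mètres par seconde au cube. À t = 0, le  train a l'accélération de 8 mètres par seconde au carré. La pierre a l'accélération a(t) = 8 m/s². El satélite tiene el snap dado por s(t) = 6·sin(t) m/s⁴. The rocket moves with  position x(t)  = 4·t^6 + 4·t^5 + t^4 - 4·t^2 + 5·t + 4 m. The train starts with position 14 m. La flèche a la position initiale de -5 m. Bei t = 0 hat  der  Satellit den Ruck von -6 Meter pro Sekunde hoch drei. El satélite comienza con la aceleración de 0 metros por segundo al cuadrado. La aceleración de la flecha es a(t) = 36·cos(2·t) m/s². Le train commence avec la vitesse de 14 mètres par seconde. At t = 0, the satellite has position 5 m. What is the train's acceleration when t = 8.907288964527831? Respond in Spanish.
Necesitamos integrar nuestra ecuación del snap s(t) = 0 2 veces. La integral del snap, con j(0) = 0, da la sacudida: j(t) = 0. La antiderivada de la sacudida es la aceleración. Usando a(0) = 8, obtenemos a(t) = 8. De la ecuación de la aceleración a(t) = 8, sustituimos t = 8.907288964527831 para obtener a = 8.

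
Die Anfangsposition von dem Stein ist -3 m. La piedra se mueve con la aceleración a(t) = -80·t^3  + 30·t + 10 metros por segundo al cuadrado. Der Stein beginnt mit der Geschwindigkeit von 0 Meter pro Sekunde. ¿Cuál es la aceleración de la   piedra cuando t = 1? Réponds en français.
Nous avons l'accélération a(t) = -80·t^3 + 30·t + 10. En substituant t = 1: a(1) = -40.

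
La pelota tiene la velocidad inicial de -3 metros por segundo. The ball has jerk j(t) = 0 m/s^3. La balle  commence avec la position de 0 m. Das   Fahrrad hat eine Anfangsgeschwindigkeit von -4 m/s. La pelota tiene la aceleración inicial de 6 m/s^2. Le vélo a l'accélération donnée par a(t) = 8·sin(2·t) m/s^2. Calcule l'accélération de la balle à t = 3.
Nous devons intégrer notre équation du jerk j(t) = 0 1 fois. L'intégrale du jerk, avec a(0) = 6, donne l'accélération: a(t) = 6. De l'équation de l'accélération a(t) = 6, nous substituons t = 3 pour obtenir a = 6.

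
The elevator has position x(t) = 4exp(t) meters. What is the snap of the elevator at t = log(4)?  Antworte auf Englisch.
Starting from position x(t) = 4·exp(t), we take 4 derivatives. Taking d/dt of x(t), we find v(t) = 4·exp(t). The derivative of velocity gives acceleration: a(t) = 4·exp(t). Differentiating acceleration, we get jerk: j(t) = 4·exp(t). Differentiating jerk, we get snap: s(t) = 4·exp(t). Using s(t) = 4·exp(t) and substituting t = log(4), we find s = 16.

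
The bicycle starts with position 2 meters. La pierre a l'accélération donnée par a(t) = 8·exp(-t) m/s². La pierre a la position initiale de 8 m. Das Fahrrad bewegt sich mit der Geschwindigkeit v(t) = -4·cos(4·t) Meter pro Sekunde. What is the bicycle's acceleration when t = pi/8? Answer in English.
Starting from velocity v(t) = -4·cos(4·t), we take 1 derivative. The derivative of velocity gives acceleration: a(t) = 16·sin(4·t). We have acceleration a(t) = 16·sin(4·t). Substituting t = pi/8: a(pi/8) = 16.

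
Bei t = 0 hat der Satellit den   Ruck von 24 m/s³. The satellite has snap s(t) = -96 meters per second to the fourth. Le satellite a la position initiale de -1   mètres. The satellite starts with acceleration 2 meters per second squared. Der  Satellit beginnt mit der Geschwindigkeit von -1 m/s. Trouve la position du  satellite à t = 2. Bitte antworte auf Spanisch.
Para resolver esto, necesitamos tomar 4 antiderivadas de nuestra ecuación del snap s(t) = -96. Tomando ∫s(t)dt y aplicando j(0) = 24, encontramos j(t) = 24 - 96·t. Integrando la sacudida y usando la condición inicial a(0) = 2, obtenemos a(t) = -48·t^2 + 24·t + 2. Integrando la aceleración y usando la condición inicial v(0) = -1, obtenemos v(t) = -16·t^3 + 12·t^2 + 2·t - 1. Integrando la velocidad y usando la condición inicial x(0) = -1, obtenemos x(t) = -4·t^4 + 4·t^3 + t^2 - t - 1. Usando x(t) = -4·t^4 + 4·t^3 + t^2 - t - 1 y sustituyendo t = 2, encontramos x = -31.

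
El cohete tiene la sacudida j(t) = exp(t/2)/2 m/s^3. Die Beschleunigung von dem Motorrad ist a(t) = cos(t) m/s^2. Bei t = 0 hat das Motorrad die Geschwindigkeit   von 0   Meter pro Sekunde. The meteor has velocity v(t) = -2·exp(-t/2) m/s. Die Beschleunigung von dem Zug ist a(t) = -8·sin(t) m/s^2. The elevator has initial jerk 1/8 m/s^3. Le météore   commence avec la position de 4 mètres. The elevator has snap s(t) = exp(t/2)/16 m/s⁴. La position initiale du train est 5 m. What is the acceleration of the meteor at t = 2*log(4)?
Starting from velocity v(t) = -2·exp(-t/2), we take 1 derivative. The derivative of velocity gives acceleration: a(t) = exp(-t/2). Using a(t) = exp(-t/2) and substituting t = 2*log(4), we find a = 1/4.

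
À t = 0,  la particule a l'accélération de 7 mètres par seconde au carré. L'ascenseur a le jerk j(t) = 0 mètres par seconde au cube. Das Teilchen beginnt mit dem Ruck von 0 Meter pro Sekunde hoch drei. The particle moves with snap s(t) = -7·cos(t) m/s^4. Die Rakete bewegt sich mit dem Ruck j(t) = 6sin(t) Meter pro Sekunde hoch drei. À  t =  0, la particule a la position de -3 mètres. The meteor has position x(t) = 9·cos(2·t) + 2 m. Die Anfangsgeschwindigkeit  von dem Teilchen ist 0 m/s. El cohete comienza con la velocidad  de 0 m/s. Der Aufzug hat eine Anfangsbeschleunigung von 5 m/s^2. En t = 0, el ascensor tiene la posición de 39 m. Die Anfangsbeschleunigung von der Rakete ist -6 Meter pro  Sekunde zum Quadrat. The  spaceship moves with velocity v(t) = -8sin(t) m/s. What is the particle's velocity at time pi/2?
To find the answer, we compute 3 antiderivatives of s(t) = -7·cos(t). Taking ∫s(t)dt and applying j(0) = 0, we find j(t) = -7·sin(t). The integral of jerk, with a(0) = 7, gives acceleration: a(t) = 7·cos(t). Taking ∫a(t)dt and applying v(0) = 0, we find v(t) = 7·sin(t). We have velocity v(t) = 7·sin(t). Substituting t = pi/2: v(pi/2) = 7.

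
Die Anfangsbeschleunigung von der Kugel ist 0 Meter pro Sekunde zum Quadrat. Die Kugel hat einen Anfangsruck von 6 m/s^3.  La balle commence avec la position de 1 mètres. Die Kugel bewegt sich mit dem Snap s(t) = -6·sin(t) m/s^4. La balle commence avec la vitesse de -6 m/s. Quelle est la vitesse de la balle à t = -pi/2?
Nous devons trouver l'intégrale de notre équation du snap s(t) = -6·sin(t) 3 fois. La primitive du snap est le jerk. En utilisant j(0) = 6, nous obtenons j(t) = 6·cos(t). En intégrant le jerk et en utilisant la condition initiale a(0) = 0, nous obtenons a(t) = 6·sin(t). En prenant ∫a(t)dt et en appliquant v(0) = -6, nous trouvons v(t) = -6·cos(t). De l'équation de la vitesse v(t) = -6·cos(t), nous substituons t = -pi/2 pour obtenir v = 0.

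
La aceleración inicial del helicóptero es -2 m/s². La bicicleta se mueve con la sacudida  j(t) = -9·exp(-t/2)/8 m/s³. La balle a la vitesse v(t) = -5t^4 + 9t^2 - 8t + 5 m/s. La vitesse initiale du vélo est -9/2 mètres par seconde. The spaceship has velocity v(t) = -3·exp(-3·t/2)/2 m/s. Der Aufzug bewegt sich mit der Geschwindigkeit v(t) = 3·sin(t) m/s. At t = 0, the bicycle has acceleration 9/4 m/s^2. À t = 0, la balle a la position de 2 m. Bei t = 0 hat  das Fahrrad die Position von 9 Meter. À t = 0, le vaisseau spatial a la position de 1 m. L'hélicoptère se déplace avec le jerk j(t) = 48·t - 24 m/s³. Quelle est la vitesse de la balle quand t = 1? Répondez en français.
Nous avons la vitesse v(t) = -5·t^4 + 9·t^2 - 8·t + 5. En substituant t = 1: v(1) = 1.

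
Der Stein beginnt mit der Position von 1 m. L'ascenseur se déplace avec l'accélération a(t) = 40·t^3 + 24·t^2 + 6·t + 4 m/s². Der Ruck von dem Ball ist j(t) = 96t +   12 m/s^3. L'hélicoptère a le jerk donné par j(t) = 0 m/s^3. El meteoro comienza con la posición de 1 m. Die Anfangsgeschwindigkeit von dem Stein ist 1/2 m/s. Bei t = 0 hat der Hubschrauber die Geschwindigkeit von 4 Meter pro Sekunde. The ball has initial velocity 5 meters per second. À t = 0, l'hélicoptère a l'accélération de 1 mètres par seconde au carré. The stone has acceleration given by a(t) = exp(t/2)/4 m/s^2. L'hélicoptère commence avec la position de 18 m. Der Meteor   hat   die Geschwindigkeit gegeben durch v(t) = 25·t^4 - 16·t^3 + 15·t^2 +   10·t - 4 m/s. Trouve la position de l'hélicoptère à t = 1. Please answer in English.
To find the answer, we compute 3 antiderivatives of j(t) = 0. The integral of jerk, with a(0) = 1, gives acceleration: a(t) = 1. The antiderivative of acceleration is velocity. Using v(0) = 4, we get v(t) = t + 4. The integral of velocity, with x(0) = 18, gives position: x(t) = t^2/2 + 4·t + 18. From the given position equation x(t) = t^2/2 + 4·t + 18, we substitute t = 1 to get x = 45/2.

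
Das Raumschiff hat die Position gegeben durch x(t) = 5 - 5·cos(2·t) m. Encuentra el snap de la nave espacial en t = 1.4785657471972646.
Partiendo de la posición x(t) = 5 - 5·cos(2·t), tomamos 4 derivadas. La derivada de la posición da la velocidad: v(t) = 10·sin(2·t). La derivada de la velocidad da la aceleración: a(t) = 20·cos(2·t). Derivando la aceleración, obtenemos la sacudida: j(t) = -40·sin(2·t). La derivada de la sacudida da el snap: s(t) = -80·cos(2·t). De la ecuación del snap s(t) = -80·cos(2·t), sustituimos t = 1.4785657471972646 para obtener s = 78.6428180660889.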